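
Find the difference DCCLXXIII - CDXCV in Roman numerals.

DCCLXXIII = 773
CDXCV = 495
773 - 495 = 278

CCLXXVIII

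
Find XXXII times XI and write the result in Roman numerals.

XXXII = 32
XI = 11
32 × 11 = 352

CCCLII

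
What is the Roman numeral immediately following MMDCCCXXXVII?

MMDCCCXXXVII = 2837, so the next integer is 2837 + 1 = 2838

MMDCCCXXXVIII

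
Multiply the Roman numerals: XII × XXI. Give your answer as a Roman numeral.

XII = 12
XXI = 21
12 × 21 = 252

CCLII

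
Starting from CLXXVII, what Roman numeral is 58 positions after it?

CLXXVII = 177
177 + 58 = 235

CCXXXV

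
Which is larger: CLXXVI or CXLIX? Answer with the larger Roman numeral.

CLXXVI = 176
CXLIX = 149
176 is larger

CLXXVI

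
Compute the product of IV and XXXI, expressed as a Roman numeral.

IV = 4
XXXI = 31
4 × 31 = 124

CXXIV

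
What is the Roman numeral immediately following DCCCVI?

DCCCVI = 806, so the next integer is 806 + 1 = 807

DCCCVII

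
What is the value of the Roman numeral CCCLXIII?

CCCLXIII: C=100, C=100, C=100, L=50, X=10, I=1, I=1, I=1
100 + 100 + 100 + 50 + 10 + 1 + 1 + 1 = 363

363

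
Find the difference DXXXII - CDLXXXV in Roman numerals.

DXXXII = 532
CDLXXXV = 485
532 - 485 = 47

XLVII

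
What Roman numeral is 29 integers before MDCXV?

MDCXV = 1615
1615 - 29 = 1586

MDLXXXVI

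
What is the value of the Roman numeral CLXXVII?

CLXXVII: C=100, L=50, X=10, X=10, V=5, I=1, I=1
100 + 50 + 10 + 10 + 5 + 1 + 1 = 177

177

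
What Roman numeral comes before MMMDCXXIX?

MMMDCXXIX = 3629; previous is 3628

MMMDCXXVIII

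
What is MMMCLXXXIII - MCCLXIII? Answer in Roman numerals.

MMMCLXXXIII = 3183
MCCLXIII = 1263
3183 - 1263 = 1920

MCMXX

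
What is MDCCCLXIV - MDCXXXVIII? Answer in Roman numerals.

MDCCCLXIV = 1864
MDCXXXVIII = 1638
1864 - 1638 = 226

CCXXVI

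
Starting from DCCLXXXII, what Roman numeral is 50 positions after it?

DCCLXXXII = 782
782 + 50 = 832

DCCCXXXII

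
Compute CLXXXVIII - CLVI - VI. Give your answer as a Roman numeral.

CLXXXVIII = 188, CLVI = 156, VI = 6
188 - 156 = 32
32 - 6 = 26

XXVI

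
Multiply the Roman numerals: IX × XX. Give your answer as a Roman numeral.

IX = 9
XX = 20
9 × 20 = 180

CLXXX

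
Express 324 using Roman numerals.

Convert 324 to Roman numerals:
  324 contains 3×100 (CCC)
  24 contains 2×10 (XX)
  4 contains 1×4 (IV)

CCCXXIV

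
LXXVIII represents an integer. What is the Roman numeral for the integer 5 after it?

LXXVIII = 78
78 + 5 = 83

LXXXIII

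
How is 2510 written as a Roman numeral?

Convert 2510 to Roman numerals:
  2510 contains 2×1000 (MM)
  510 contains 1×500 (D)
  10 contains 1×10 (X)

MMDX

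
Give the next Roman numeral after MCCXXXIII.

MCCXXXIII = 1233, so the next integer is 1233 + 1 = 1234

MCCXXXIV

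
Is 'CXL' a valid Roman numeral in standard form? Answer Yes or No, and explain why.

'CXL': Check the rules: uses only the symbols I, V, X, L, C, D, M; no symbol is repeated more than three times in a row; V, L and D each appear at most once; the only place a smaller symbol precedes a larger one is the allowed subtractive pair XL, the symbol right after such a pair (if any) is smaller than the pair's first symbol, and otherwise the values never increase from left to right. Value: C (100) + XL (40) = 140. So it is a valid standard Roman numeral.

Yes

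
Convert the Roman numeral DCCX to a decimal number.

DCCX: D=500, C=100, C=100, X=10
500 + 100 + 100 + 10 = 710

710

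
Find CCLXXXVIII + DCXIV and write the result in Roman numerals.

CCLXXXVIII = 288
DCXIV = 614
288 + 614 = 902

CMII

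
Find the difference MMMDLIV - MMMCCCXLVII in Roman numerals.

MMMDLIV = 3554
MMMCCCXLVII = 3347
3554 - 3347 = 207

CCVII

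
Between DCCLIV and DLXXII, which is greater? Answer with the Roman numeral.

DCCLIV = 754
DLXXII = 572
754 is larger

DCCLIV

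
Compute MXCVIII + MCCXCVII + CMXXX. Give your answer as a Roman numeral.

MXCVIII = 1098, MCCXCVII = 1297, CMXXX = 930
1098 + 1297 = 2395
2395 + 930 = 3325

MMMCCCXXV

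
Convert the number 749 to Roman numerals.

Convert 749 to Roman numerals:
  749 contains 1×500 (D)
  249 contains 2×100 (CC)
  49 contains 1×40 (XL)
  9 contains 1×9 (IX)

DCCXLIX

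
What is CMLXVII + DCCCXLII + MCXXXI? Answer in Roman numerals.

CMLXVII = 967, DCCCXLII = 842, MCXXXI = 1131
967 + 842 = 1809
1809 + 1131 = 2940

MMCMXL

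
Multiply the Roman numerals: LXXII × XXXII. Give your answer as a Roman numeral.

LXXII = 72
XXXII = 32
72 × 32 = 2304

MMCCCIV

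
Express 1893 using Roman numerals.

Convert 1893 to Roman numerals:
  1893 contains 1×1000 (M)
  893 contains 1×500 (D)
  393 contains 3×100 (CCC)
  93 contains 1×90 (XC)
  3 contains 3×1 (III)

MDCCCXCIII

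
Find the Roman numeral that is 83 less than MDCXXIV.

MDCXXIV = 1624
1624 - 83 = 1541

MDXLI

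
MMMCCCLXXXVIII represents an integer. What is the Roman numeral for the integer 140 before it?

MMMCCCLXXXVIII = 3388
3388 - 140 = 3248

MMMCCXLVIII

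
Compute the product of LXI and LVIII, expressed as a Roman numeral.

LXI = 61
LVIII = 58
61 × 58 = 3538

MMMDXXXVIII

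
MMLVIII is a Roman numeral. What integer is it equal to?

MMLVIII: M=1000, M=1000, L=50, V=5, I=1, I=1, I=1
1000 + 1000 + 50 + 5 + 1 + 1 + 1 = 2058

2058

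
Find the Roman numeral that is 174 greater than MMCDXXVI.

MMCDXXVI = 2426
2426 + 174 = 2600

MMDC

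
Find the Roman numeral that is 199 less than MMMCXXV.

MMMCXXV = 3125
3125 - 199 = 2926

MMCMXXVI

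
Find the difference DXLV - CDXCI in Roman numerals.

DXLV = 545
CDXCI = 491
545 - 491 = 54

LIV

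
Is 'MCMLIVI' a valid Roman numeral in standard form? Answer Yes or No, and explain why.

'MCMLIVI': I cannot come right after the subtractive pair IV: once I is subtracted in IV, the next symbol must be smaller than I

No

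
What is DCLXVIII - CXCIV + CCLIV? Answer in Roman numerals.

DCLXVIII = 668, CXCIV = 194, CCLIV = 254
668 - 194 = 474
474 + 254 = 728

DCCXXVIII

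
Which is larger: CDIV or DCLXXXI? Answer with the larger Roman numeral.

CDIV = 404
DCLXXXI = 681
681 is larger

DCLXXXI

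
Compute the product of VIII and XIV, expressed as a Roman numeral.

VIII = 8
XIV = 14
8 × 14 = 112

CXII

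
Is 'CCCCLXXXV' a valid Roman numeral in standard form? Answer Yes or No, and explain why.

'CCCCLXXXV': More than 3 consecutive C's

No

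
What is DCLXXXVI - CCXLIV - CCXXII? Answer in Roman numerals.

DCLXXXVI = 686, CCXLIV = 244, CCXXII = 222
686 - 244 = 442
442 - 222 = 220

CCXX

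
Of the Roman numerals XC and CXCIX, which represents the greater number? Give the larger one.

XC = 90
CXCIX = 199
199 is larger

CXCIX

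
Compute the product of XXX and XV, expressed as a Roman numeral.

XXX = 30
XV = 15
30 × 15 = 450

CDL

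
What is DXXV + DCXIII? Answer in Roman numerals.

DXXV = 525
DCXIII = 613
525 + 613 = 1138

MCXXXVIII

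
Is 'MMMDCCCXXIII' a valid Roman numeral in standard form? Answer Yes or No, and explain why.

'MMMDCCCXXIII': Check the rules: uses only the symbols I, V, X, L, C, D, M; no symbol is repeated more than three times in a row; V, L and D each appear at most once; no smaller symbol precedes a larger one (values never increase from left to right). Value: M (1000) + M (1000) + M (1000) + D (500) + C (100) + C (100) + C (100) + X (10) + X (10) + I (1) + I (1) + I (1) = 3823. So it is a valid standard Roman numeral.

Yes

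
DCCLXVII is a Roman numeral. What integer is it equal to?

DCCLXVII: D=500, C=100, C=100, L=50, X=10, V=5, I=1, I=1
500 + 100 + 100 + 50 + 10 + 5 + 1 + 1 = 767

767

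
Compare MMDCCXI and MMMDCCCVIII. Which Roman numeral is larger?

MMDCCXI = 2711
MMMDCCCVIII = 3808
3808 is larger

MMMDCCCVIII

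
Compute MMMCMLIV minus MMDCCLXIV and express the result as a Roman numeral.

MMMCMLIV = 3954
MMDCCLXIV = 2764
3954 - 2764 = 1190

MCXC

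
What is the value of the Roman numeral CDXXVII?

CDXXVII: CD=400, X=10, X=10, V=5, I=1, I=1
400 + 10 + 10 + 5 + 1 + 1 = 427

427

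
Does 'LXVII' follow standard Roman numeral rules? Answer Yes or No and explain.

'LXVII': Check the rules: uses only the symbols I, V, X, L, C, D, M; no symbol is repeated more than three times in a row; V, L and D each appear at most once; no smaller symbol precedes a larger one (values never increase from left to right). Value: L (50) + X (10) + V (5) + I (1) + I (1) = 67. So it is a valid standard Roman numeral.

Yes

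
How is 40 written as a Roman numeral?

Convert 40 to Roman numerals:
  40 contains 1×40 (XL)

XL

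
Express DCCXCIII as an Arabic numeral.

DCCXCIII: D=500, C=100, C=100, XC=90, I=1, I=1, I=1
500 + 100 + 100 + 90 + 1 + 1 + 1 = 793

793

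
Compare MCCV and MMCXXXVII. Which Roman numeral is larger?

MCCV = 1205
MMCXXXVII = 2137
2137 is larger

MMCXXXVII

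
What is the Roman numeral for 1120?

Convert 1120 to Roman numerals:
  1120 contains 1×1000 (M)
  120 contains 1×100 (C)
  20 contains 2×10 (XX)

MCXX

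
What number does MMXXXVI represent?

MMXXXVI: M=1000, M=1000, X=10, X=10, X=10, V=5, I=1
1000 + 1000 + 10 + 10 + 10 + 5 + 1 = 2036

2036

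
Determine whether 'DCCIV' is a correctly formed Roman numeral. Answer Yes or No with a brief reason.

'DCCIV': Check the rules: uses only the symbols I, V, X, L, C, D, M; no symbol is repeated more than three times in a row; V, L and D each appear at most once; the only place a smaller symbol precedes a larger one is the allowed subtractive pair IV, the symbol right after such a pair (if any) is smaller than the pair's first symbol, and otherwise the values never increase from left to right. Value: D (500) + C (100) + C (100) + IV (4) = 704. So it is a valid standard Roman numeral.

Yes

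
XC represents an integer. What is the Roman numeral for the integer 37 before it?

XC = 90
90 - 37 = 53

LIII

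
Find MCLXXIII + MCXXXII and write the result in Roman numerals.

MCLXXIII = 1173
MCXXXII = 1132
1173 + 1132 = 2305

MMCCCV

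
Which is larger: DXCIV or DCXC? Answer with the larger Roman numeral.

DXCIV = 594
DCXC = 690
690 is larger

DCXC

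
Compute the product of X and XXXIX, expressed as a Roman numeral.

X = 10
XXXIX = 39
10 × 39 = 390

CCCXC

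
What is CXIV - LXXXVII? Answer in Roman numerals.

CXIV = 114
LXXXVII = 87
114 - 87 = 27

XXVII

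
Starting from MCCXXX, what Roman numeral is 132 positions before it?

MCCXXX = 1230
1230 - 132 = 1098

MXCVIII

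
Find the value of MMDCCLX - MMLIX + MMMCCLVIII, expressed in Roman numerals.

MMDCCLX = 2760, MMLIX = 2059, MMMCCLVIII = 3258
2760 - 2059 = 701
701 + 3258 = 3959

MMMCMLIX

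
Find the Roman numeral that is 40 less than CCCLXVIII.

CCCLXVIII = 368
368 - 40 = 328

CCCXXVIII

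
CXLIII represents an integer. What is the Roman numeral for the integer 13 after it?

CXLIII = 143
143 + 13 = 156

CLVI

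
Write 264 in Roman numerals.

Convert 264 to Roman numerals:
  264 contains 2×100 (CC)
  64 contains 1×50 (L)
  14 contains 1×10 (X)
  4 contains 1×4 (IV)

CCLXIV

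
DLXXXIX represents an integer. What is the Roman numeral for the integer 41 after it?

DLXXXIX = 589
589 + 41 = 630

DCXXX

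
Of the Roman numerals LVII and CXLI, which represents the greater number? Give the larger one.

LVII = 57
CXLI = 141
141 is larger

CXLI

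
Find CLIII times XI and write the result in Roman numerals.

CLIII = 153
XI = 11
153 × 11 = 1683

MDCLXXXIII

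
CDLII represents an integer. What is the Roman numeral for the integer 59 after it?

CDLII = 452
452 + 59 = 511

DXI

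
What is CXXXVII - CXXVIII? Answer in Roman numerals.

CXXXVII = 137
CXXVIII = 128
137 - 128 = 9

IX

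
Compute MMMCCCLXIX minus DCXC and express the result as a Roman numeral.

MMMCCCLXIX = 3369
DCXC = 690
3369 - 690 = 2679

MMDCLXXIX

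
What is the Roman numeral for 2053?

Convert 2053 to Roman numerals:
  2053 contains 2×1000 (MM)
  53 contains 1×50 (L)
  3 contains 3×1 (III)

MMLIII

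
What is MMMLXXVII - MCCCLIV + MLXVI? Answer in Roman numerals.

MMMLXXVII = 3077, MCCCLIV = 1354, MLXVI = 1066
3077 - 1354 = 1723
1723 + 1066 = 2789

MMDCCLXXXIX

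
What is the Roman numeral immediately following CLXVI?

CLXVI = 166, so the next integer is 166 + 1 = 167

CLXVII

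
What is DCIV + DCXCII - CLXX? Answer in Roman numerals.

DCIV = 604, DCXCII = 692, CLXX = 170
604 + 692 = 1296
1296 - 170 = 1126

MCXXVI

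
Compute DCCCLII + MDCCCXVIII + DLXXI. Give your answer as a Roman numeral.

DCCCLII = 852, MDCCCXVIII = 1818, DLXXI = 571
852 + 1818 = 2670
2670 + 571 = 3241

MMMCCXLI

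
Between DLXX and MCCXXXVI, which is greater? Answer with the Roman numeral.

DLXX = 570
MCCXXXVI = 1236
1236 is larger

MCCXXXVI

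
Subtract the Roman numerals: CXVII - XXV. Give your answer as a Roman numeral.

CXVII = 117
XXV = 25
117 - 25 = 92

XCII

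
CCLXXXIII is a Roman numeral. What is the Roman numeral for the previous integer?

CCLXXXIII = 283, so the previous integer is 283 - 1 = 282

CCLXXXII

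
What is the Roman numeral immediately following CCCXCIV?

CCCXCIV = 394; next is 395

CCCXCV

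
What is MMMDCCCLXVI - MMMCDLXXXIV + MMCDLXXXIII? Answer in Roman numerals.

MMMDCCCLXVI = 3866, MMMCDLXXXIV = 3484, MMCDLXXXIII = 2483
3866 - 3484 = 382
382 + 2483 = 2865

MMDCCCLXV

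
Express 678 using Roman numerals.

Convert 678 to Roman numerals:
  678 contains 1×500 (D)
  178 contains 1×100 (C)
  78 contains 1×50 (L)
  28 contains 2×10 (XX)
  8 contains 1×5 (V)
  3 contains 3×1 (III)

DCLXXVIII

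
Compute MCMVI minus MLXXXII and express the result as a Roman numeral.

MCMVI = 1906
MLXXXII = 1082
1906 - 1082 = 824

DCCCXXIV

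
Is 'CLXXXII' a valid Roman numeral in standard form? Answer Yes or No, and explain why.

'CLXXXII': Check the rules: uses only the symbols I, V, X, L, C, D, M; no symbol is repeated more than three times in a row; V, L and D each appear at most once; no smaller symbol precedes a larger one (values never increase from left to right). Value: C (100) + L (50) + X (10) + X (10) + X (10) + I (1) + I (1) = 182. So it is a valid standard Roman numeral.

Yes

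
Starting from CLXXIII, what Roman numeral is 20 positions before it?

CLXXIII = 173
173 - 20 = 153

CLIII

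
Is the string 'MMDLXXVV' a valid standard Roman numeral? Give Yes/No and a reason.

'MMDLXXVV': V should not appear more than once

No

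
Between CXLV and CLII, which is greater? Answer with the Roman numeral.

CXLV = 145
CLII = 152
152 is larger

CLII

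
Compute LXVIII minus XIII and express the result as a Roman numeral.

LXVIII = 68
XIII = 13
68 - 13 = 55

LV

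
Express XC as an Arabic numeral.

XC: XC=90

90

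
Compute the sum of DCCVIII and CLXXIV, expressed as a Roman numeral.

DCCVIII = 708
CLXXIV = 174
708 + 174 = 882

DCCCLXXXII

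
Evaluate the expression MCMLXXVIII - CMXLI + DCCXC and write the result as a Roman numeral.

MCMLXXVIII = 1978, CMXLI = 941, DCCXC = 790
1978 - 941 = 1037
1037 + 790 = 1827

MDCCCXXVII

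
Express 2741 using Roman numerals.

Convert 2741 to Roman numerals:
  2741 contains 2×1000 (MM)
  741 contains 1×500 (D)
  241 contains 2×100 (CC)
  41 contains 1×40 (XL)
  1 contains 1×1 (I)

MMDCCXLI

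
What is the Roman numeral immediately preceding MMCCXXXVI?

MMCCXXXVI = 2236, so the previous integer is 2236 - 1 = 2235

MMCCXXXV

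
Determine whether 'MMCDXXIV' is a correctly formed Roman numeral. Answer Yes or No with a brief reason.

'MMCDXXIV': Check the rules: uses only the symbols I, V, X, L, C, D, M; no symbol is repeated more than three times in a row; V, L and D each appear at most once; the only places a smaller symbol precedes a larger one are the allowed subtractive pairs CD, IV, the symbol right after such a pair (if any) is smaller than the pair's first symbol, and otherwise the values never increase from left to right. Value: M (1000) + M (1000) + CD (400) + X (10) + X (10) + IV (4) = 2424. So it is a valid standard Roman numeral.

Yes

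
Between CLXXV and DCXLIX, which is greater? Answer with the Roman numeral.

CLXXV = 175
DCXLIX = 649
649 is larger

DCXLIX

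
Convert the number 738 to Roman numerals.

Convert 738 to Roman numerals:
  738 contains 1×500 (D)
  238 contains 2×100 (CC)
  38 contains 3×10 (XXX)
  8 contains 1×5 (V)
  3 contains 3×1 (III)

DCCXXXVIII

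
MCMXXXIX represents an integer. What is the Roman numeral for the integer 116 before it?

MCMXXXIX = 1939
1939 - 116 = 1823

MDCCCXXIII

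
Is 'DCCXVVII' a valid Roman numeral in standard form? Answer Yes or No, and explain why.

'DCCXVVII': V should not appear more than once

No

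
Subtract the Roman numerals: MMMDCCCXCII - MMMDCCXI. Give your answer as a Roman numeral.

MMMDCCCXCII = 3892
MMMDCCXI = 3711
3892 - 3711 = 181

CLXXXI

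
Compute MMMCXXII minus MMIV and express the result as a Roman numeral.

MMMCXXII = 3122
MMIV = 2004
3122 - 2004 = 1118

MCXVIII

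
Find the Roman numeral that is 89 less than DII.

DII = 502
502 - 89 = 413

CDXIII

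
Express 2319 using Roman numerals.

Convert 2319 to Roman numerals:
  2319 contains 2×1000 (MM)
  319 contains 3×100 (CCC)
  19 contains 1×10 (X)
  9 contains 1×9 (IX)

MMCCCXIX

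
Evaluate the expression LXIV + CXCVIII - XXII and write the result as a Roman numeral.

LXIV = 64, CXCVIII = 198, XXII = 22
64 + 198 = 262
262 - 22 = 240

CCXL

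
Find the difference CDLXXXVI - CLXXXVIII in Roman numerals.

CDLXXXVI = 486
CLXXXVIII = 188
486 - 188 = 298

CCXCVIII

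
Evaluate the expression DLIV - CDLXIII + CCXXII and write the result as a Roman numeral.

DLIV = 554, CDLXIII = 463, CCXXII = 222
554 - 463 = 91
91 + 222 = 313

CCCXIII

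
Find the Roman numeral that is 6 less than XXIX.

XXIX = 29
29 - 6 = 23

XXIII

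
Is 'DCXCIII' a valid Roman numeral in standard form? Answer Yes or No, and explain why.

'DCXCIII': Check the rules: uses only the symbols I, V, X, L, C, D, M; no symbol is repeated more than three times in a row; V, L and D each appear at most once; the only place a smaller symbol precedes a larger one is the allowed subtractive pair XC, the symbol right after such a pair (if any) is smaller than the pair's first symbol, and otherwise the values never increase from left to right. Value: D (500) + C (100) + XC (90) + I (1) + I (1) + I (1) = 693. So it is a valid standard Roman numeral.

Yes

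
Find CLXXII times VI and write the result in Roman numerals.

CLXXII = 172
VI = 6
172 × 6 = 1032

MXXXII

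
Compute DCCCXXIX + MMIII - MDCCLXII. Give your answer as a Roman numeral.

DCCCXXIX = 829, MMIII = 2003, MDCCLXII = 1762
829 + 2003 = 2832
2832 - 1762 = 1070

MLXX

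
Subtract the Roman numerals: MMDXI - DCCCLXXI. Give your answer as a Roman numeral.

MMDXI = 2511
DCCCLXXI = 871
2511 - 871 = 1640

MDCXL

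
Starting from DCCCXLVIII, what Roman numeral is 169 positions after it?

DCCCXLVIII = 848
848 + 169 = 1017

MXVII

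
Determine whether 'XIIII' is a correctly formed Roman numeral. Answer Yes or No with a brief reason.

'XIIII': More than 3 consecutive I's

No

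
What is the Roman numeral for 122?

Convert 122 to Roman numerals:
  122 contains 1×100 (C)
  22 contains 2×10 (XX)
  2 contains 2×1 (II)

CXXII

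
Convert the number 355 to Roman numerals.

Convert 355 to Roman numerals:
  355 contains 3×100 (CCC)
  55 contains 1×50 (L)
  5 contains 1×5 (V)

CCCLV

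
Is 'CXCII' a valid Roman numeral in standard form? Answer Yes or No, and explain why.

'CXCII': Check the rules: uses only the symbols I, V, X, L, C, D, M; no symbol is repeated more than three times in a row; V, L and D each appear at most once; the only place a smaller symbol precedes a larger one is the allowed subtractive pair XC, the symbol right after such a pair (if any) is smaller than the pair's first symbol, and otherwise the values never increase from left to right. Value: C (100) + XC (90) + I (1) + I (1) = 192. So it is a valid standard Roman numeral.

Yes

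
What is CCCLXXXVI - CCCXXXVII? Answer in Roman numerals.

CCCLXXXVI = 386
CCCXXXVII = 337
386 - 337 = 49

XLIX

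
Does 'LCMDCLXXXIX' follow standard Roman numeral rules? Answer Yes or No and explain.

'LCMDCLXXXIX': L should not appear more than once

No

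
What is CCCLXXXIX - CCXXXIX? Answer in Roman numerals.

CCCLXXXIX = 389
CCXXXIX = 239
389 - 239 = 150

CL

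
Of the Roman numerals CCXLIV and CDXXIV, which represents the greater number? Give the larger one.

CCXLIV = 244
CDXXIV = 424
424 is larger

CDXXIV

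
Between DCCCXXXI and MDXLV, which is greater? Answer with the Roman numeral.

DCCCXXXI = 831
MDXLV = 1545
1545 is larger

MDXLV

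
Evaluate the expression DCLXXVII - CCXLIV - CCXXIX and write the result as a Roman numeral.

DCLXXVII = 677, CCXLIV = 244, CCXXIX = 229
677 - 244 = 433
433 - 229 = 204

CCIV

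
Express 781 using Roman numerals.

Convert 781 to Roman numerals:
  781 contains 1×500 (D)
  281 contains 2×100 (CC)
  81 contains 1×50 (L)
  31 contains 3×10 (XXX)
  1 contains 1×1 (I)

DCCLXXXI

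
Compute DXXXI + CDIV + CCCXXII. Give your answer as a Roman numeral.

DXXXI = 531, CDIV = 404, CCCXXII = 322
531 + 404 = 935
935 + 322 = 1257

MCCLVII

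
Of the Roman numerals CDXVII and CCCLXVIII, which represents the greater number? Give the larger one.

CDXVII = 417
CCCLXVIII = 368
417 is larger

CDXVII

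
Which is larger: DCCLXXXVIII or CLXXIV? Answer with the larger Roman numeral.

DCCLXXXVIII = 788
CLXXIV = 174
788 is larger

DCCLXXXVIII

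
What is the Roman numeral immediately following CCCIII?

CCCIII = 303; next is 304

CCCIV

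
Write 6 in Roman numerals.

Convert 6 to Roman numerals:
  6 contains 1×5 (V)
  1 contains 1×1 (I)

VI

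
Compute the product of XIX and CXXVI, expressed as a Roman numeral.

XIX = 19
CXXVI = 126
19 × 126 = 2394

MMCCCXCIV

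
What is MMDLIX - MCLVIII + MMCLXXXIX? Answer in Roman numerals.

MMDLIX = 2559, MCLVIII = 1158, MMCLXXXIX = 2189
2559 - 1158 = 1401
1401 + 2189 = 3590

MMMDXC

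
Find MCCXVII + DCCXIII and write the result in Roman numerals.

MCCXVII = 1217
DCCXIII = 713
1217 + 713 = 1930

MCMXXX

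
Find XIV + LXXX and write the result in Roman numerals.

XIV = 14
LXXX = 80
14 + 80 = 94

XCIV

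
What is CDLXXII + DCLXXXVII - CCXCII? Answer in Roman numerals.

CDLXXII = 472, DCLXXXVII = 687, CCXCII = 292
472 + 687 = 1159
1159 - 292 = 867

DCCCLXVII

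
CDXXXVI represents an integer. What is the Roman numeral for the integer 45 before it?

CDXXXVI = 436
436 - 45 = 391

CCCXCI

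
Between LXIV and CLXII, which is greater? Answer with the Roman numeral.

LXIV = 64
CLXII = 162
162 is larger

CLXII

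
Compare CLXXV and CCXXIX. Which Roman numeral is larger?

CLXXV = 175
CCXXIX = 229
229 is larger

CCXXIX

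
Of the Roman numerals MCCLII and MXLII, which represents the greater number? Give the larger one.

MCCLII = 1252
MXLII = 1042
1252 is larger

MCCLII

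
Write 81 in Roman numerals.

Convert 81 to Roman numerals:
  81 contains 1×50 (L)
  31 contains 3×10 (XXX)
  1 contains 1×1 (I)

LXXXI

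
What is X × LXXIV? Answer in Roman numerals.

X = 10
LXXIV = 74
10 × 74 = 740

DCCXL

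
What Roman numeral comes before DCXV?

DCXV = 615, so the previous integer is 615 - 1 = 614

DCXIV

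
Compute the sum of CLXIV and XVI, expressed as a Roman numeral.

CLXIV = 164
XVI = 16
164 + 16 = 180

CLXXX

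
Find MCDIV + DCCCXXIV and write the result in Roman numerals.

MCDIV = 1404
DCCCXXIV = 824
1404 + 824 = 2228

MMCCXXVIII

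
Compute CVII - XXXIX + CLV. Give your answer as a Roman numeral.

CVII = 107, XXXIX = 39, CLV = 155
107 - 39 = 68
68 + 155 = 223

CCXXIII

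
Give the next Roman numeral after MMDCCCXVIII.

MMDCCCXVIII = 2818; next is 2819

MMDCCCXIX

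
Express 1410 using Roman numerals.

Convert 1410 to Roman numerals:
  1410 contains 1×1000 (M)
  410 contains 1×400 (CD)
  10 contains 1×10 (X)

MCDX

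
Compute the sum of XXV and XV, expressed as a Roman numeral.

XXV = 25
XV = 15
25 + 15 = 40

XL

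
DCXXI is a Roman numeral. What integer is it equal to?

DCXXI: D=500, C=100, X=10, X=10, I=1
500 + 100 + 10 + 10 + 1 = 621

621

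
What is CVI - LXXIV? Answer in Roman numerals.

CVI = 106
LXXIV = 74
106 - 74 = 32

XXXII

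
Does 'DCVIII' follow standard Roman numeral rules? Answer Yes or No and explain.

'DCVIII': Check the rules: uses only the symbols I, V, X, L, C, D, M; no symbol is repeated more than three times in a row; V, L and D each appear at most once; no smaller symbol precedes a larger one (values never increase from left to right). Value: D (500) + C (100) + V (5) + I (1) + I (1) + I (1) = 608. So it is a valid standard Roman numeral.

Yes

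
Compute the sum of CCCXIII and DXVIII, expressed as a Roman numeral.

CCCXIII = 313
DXVIII = 518
313 + 518 = 831

DCCCXXXI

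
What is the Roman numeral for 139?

Convert 139 to Roman numerals:
  139 contains 1×100 (C)
  39 contains 3×10 (XXX)
  9 contains 1×9 (IX)

CXXXIX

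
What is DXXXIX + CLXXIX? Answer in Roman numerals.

DXXXIX = 539
CLXXIX = 179
539 + 179 = 718

DCCXVIII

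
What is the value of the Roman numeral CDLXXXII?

CDLXXXII: CD=400, L=50, X=10, X=10, X=10, I=1, I=1
400 + 50 + 10 + 10 + 10 + 1 + 1 = 482

482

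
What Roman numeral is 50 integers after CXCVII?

CXCVII = 197
197 + 50 = 247

CCXLVII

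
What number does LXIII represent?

LXIII: L=50, X=10, I=1, I=1, I=1
50 + 10 + 1 + 1 + 1 = 63

63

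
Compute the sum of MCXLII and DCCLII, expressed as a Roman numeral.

MCXLII = 1142
DCCLII = 752
1142 + 752 = 1894

MDCCCXCIV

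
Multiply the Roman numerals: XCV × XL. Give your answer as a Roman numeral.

XCV = 95
XL = 40
95 × 40 = 3800

MMMDCCC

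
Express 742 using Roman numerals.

Convert 742 to Roman numerals:
  742 contains 1×500 (D)
  242 contains 2×100 (CC)
  42 contains 1×40 (XL)
  2 contains 2×1 (II)

DCCXLII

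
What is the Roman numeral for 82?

Convert 82 to Roman numerals:
  82 contains 1×50 (L)
  32 contains 3×10 (XXX)
  2 contains 2×1 (II)

LXXXII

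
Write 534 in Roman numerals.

Convert 534 to Roman numerals:
  534 contains 1×500 (D)
  34 contains 3×10 (XXX)
  4 contains 1×4 (IV)

DXXXIV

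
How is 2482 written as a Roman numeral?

Convert 2482 to Roman numerals:
  2482 contains 2×1000 (MM)
  482 contains 1×400 (CD)
  82 contains 1×50 (L)
  32 contains 3×10 (XXX)
  2 contains 2×1 (II)

MMCDLXXXII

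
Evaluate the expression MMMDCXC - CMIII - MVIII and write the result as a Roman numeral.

MMMDCXC = 3690, CMIII = 903, MVIII = 1008
3690 - 903 = 2787
2787 - 1008 = 1779

MDCCLXXIX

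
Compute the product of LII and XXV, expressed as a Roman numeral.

LII = 52
XXV = 25
52 × 25 = 1300

MCCC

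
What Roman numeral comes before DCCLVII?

DCCLVII = 757; previous is 756

DCCLVI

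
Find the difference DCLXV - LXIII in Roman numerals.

DCLXV = 665
LXIII = 63
665 - 63 = 602

DCII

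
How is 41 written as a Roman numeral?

Convert 41 to Roman numerals:
  41 contains 1×40 (XL)
  1 contains 1×1 (I)

XLI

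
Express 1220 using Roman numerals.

Convert 1220 to Roman numerals:
  1220 contains 1×1000 (M)
  220 contains 2×100 (CC)
  20 contains 2×10 (XX)

MCCXX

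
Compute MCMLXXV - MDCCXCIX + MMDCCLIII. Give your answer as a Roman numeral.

MCMLXXV = 1975, MDCCXCIX = 1799, MMDCCLIII = 2753
1975 - 1799 = 176
176 + 2753 = 2929

MMCMXXIX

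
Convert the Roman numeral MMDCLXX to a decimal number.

MMDCLXX: M=1000, M=1000, D=500, C=100, L=50, X=10, X=10
1000 + 1000 + 500 + 100 + 50 + 10 + 10 = 2670

2670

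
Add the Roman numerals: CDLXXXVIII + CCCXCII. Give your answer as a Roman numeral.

CDLXXXVIII = 488
CCCXCII = 392
488 + 392 = 880

DCCCLXXX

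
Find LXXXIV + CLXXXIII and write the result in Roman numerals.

LXXXIV = 84
CLXXXIII = 183
84 + 183 = 267

CCLXVII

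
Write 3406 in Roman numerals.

Convert 3406 to Roman numerals:
  3406 contains 3×1000 (MMM)
  406 contains 1×400 (CD)
  6 contains 1×5 (V)
  1 contains 1×1 (I)

MMMCDVI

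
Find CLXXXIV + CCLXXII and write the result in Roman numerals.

CLXXXIV = 184
CCLXXII = 272
184 + 272 = 456

CDLVI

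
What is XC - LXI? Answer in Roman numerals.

XC = 90
LXI = 61
90 - 61 = 29

XXIX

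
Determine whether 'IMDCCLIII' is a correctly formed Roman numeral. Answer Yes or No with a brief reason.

'IMDCCLIII': Invalid subtractive combination: IM

No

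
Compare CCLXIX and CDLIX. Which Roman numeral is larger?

CCLXIX = 269
CDLIX = 459
459 is larger

CDLIX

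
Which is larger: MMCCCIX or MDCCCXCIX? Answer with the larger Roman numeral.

MMCCCIX = 2309
MDCCCXCIX = 1899
2309 is larger

MMCCCIX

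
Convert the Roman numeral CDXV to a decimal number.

CDXV: CD=400, X=10, V=5
400 + 10 + 5 = 415

415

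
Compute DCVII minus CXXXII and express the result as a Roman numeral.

DCVII = 607
CXXXII = 132
607 - 132 = 475

CDLXXV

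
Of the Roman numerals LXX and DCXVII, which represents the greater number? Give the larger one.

LXX = 70
DCXVII = 617
617 is larger

DCXVII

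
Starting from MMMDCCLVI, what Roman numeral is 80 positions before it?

MMMDCCLVI = 3756
3756 - 80 = 3676

MMMDCLXXVI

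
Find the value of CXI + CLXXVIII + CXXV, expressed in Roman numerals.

CXI = 111, CLXXVIII = 178, CXXV = 125
111 + 178 = 289
289 + 125 = 414

CDXIV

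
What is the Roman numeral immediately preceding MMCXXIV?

MMCXXIV = 2124, so the previous integer is 2124 - 1 = 2123

MMCXXIII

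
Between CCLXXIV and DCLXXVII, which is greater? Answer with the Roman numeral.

CCLXXIV = 274
DCLXXVII = 677
677 is larger

DCLXXVII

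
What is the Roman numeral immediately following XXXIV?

XXXIV = 34; next is 35

XXXV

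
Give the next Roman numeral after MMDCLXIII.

MMDCLXIII = 2663, so the next integer is 2663 + 1 = 2664

MMDCLXIV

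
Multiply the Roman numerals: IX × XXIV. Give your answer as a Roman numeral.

IX = 9
XXIV = 24
9 × 24 = 216

CCXVI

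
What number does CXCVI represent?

CXCVI: C=100, XC=90, V=5, I=1
100 + 90 + 5 + 1 = 196

196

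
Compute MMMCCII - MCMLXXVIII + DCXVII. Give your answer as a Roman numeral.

MMMCCII = 3202, MCMLXXVIII = 1978, DCXVII = 617
3202 - 1978 = 1224
1224 + 617 = 1841

MDCCCXLI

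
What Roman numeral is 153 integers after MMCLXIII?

MMCLXIII = 2163
2163 + 153 = 2316

MMCCCXVI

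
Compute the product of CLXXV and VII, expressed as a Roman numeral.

CLXXV = 175
VII = 7
175 × 7 = 1225

MCCXXV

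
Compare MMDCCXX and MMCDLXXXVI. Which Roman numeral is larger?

MMDCCXX = 2720
MMCDLXXXVI = 2486
2720 is larger

MMDCCXX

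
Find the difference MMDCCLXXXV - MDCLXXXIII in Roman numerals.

MMDCCLXXXV = 2785
MDCLXXXIII = 1683
2785 - 1683 = 1102

MCII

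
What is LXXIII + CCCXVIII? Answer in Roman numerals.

LXXIII = 73
CCCXVIII = 318
73 + 318 = 391

CCCXCI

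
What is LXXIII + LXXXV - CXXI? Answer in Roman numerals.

LXXIII = 73, LXXXV = 85, CXXI = 121
73 + 85 = 158
158 - 121 = 37

XXXVII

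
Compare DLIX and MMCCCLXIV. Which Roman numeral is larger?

DLIX = 559
MMCCCLXIV = 2364
2364 is larger

MMCCCLXIV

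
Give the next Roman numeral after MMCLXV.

MMCLXV = 2165; next is 2166

MMCLXVI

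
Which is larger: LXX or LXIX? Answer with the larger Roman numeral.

LXX = 70
LXIX = 69
70 is larger

LXX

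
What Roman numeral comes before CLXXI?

CLXXI = 171; previous is 170

CLXX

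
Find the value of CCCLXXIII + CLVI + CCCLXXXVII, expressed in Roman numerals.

CCCLXXIII = 373, CLVI = 156, CCCLXXXVII = 387
373 + 156 = 529
529 + 387 = 916

CMXVI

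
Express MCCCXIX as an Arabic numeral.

MCCCXIX: M=1000, C=100, C=100, C=100, X=10, IX=9
1000 + 100 + 100 + 100 + 10 + 9 = 1319

1319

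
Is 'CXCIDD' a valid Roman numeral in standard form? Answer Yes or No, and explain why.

'CXCIDD': D should not appear more than once

No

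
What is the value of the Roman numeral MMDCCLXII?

MMDCCLXII: M=1000, M=1000, D=500, C=100, C=100, L=50, X=10, I=1, I=1
1000 + 1000 + 500 + 100 + 100 + 50 + 10 + 1 + 1 = 2762

2762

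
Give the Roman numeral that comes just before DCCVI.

DCCVI = 706; previous is 705

DCCV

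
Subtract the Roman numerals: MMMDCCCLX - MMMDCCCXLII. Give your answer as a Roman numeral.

MMMDCCCLX = 3860
MMMDCCCXLII = 3842
3860 - 3842 = 18

XVIII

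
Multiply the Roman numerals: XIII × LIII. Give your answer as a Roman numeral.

XIII = 13
LIII = 53
13 × 53 = 689

DCLXXXIX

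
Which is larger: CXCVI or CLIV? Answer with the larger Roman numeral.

CXCVI = 196
CLIV = 154
196 is larger

CXCVI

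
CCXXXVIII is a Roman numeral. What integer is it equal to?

CCXXXVIII: C=100, C=100, X=10, X=10, X=10, V=5, I=1, I=1, I=1
100 + 100 + 10 + 10 + 10 + 5 + 1 + 1 + 1 = 238

238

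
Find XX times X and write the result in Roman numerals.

XX = 20
X = 10
20 × 10 = 200

CC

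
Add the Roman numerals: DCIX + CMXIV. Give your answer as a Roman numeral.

DCIX = 609
CMXIV = 914
609 + 914 = 1523

MDXXIII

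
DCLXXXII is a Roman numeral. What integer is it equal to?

DCLXXXII: D=500, C=100, L=50, X=10, X=10, X=10, I=1, I=1
500 + 100 + 50 + 10 + 10 + 10 + 1 + 1 = 682

682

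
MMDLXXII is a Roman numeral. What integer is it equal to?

MMDLXXII: M=1000, M=1000, D=500, L=50, X=10, X=10, I=1, I=1
1000 + 1000 + 500 + 50 + 10 + 10 + 1 + 1 = 2572

2572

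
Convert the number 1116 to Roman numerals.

Convert 1116 to Roman numerals:
  1116 contains 1×1000 (M)
  116 contains 1×100 (C)
  16 contains 1×10 (X)
  6 contains 1×5 (V)
  1 contains 1×1 (I)

MCXVI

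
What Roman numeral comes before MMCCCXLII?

MMCCCXLII = 2342, so the previous integer is 2342 - 1 = 2341

MMCCCXLI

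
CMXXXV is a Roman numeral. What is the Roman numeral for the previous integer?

CMXXXV = 935, so the previous integer is 935 - 1 = 934

CMXXXIV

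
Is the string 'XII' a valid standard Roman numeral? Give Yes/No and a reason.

'XII': Check the rules: uses only the symbols I, V, X, L, C, D, M; no symbol is repeated more than three times in a row; V, L and D each appear at most once; no smaller symbol precedes a larger one (values never increase from left to right). Value: X (10) + I (1) + I (1) = 12. So it is a valid standard Roman numeral.

Yes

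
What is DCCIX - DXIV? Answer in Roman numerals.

DCCIX = 709
DXIV = 514
709 - 514 = 195

CXCV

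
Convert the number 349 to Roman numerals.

Convert 349 to Roman numerals:
  349 contains 3×100 (CCC)
  49 contains 1×40 (XL)
  9 contains 1×9 (IX)

CCCXLIX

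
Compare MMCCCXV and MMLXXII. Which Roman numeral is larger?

MMCCCXV = 2315
MMLXXII = 2072
2315 is larger

MMCCCXV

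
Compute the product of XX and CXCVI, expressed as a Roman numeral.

XX = 20
CXCVI = 196
20 × 196 = 3920

MMMCMXX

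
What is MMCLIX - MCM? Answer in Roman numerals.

MMCLIX = 2159
MCM = 1900
2159 - 1900 = 259

CCLIX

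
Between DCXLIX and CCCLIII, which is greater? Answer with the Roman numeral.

DCXLIX = 649
CCCLIII = 353
649 is larger

DCXLIX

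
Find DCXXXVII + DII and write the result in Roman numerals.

DCXXXVII = 637
DII = 502
637 + 502 = 1139

MCXXXIX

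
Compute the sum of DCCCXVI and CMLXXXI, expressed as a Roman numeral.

DCCCXVI = 816
CMLXXXI = 981
816 + 981 = 1797

MDCCXCVII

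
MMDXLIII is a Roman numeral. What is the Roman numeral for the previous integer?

MMDXLIII = 2543; previous is 2542

MMDXLII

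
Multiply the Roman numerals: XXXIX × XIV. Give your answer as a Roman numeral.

XXXIX = 39
XIV = 14
39 × 14 = 546

DXLVI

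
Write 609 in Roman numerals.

Convert 609 to Roman numerals:
  609 contains 1×500 (D)
  109 contains 1×100 (C)
  9 contains 1×9 (IX)

DCIX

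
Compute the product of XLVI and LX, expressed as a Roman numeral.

XLVI = 46
LX = 60
46 × 60 = 2760

MMDCCLX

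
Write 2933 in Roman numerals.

Convert 2933 to Roman numerals:
  2933 contains 2×1000 (MM)
  933 contains 1×900 (CM)
  33 contains 3×10 (XXX)
  3 contains 3×1 (III)

MMCMXXXIII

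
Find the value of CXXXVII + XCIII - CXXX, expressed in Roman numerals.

CXXXVII = 137, XCIII = 93, CXXX = 130
137 + 93 = 230
230 - 130 = 100

C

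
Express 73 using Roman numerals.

Convert 73 to Roman numerals:
  73 contains 1×50 (L)
  23 contains 2×10 (XX)
  3 contains 3×1 (III)

LXXIII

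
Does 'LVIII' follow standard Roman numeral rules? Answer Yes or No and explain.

'LVIII': Check the rules: uses only the symbols I, V, X, L, C, D, M; no symbol is repeated more than three times in a row; V, L and D each appear at most once; no smaller symbol precedes a larger one (values never increase from left to right). Value: L (50) + V (5) + I (1) + I (1) + I (1) = 58. So it is a valid standard Roman numeral.

Yes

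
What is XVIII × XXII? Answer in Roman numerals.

XVIII = 18
XXII = 22
18 × 22 = 396

CCCXCVI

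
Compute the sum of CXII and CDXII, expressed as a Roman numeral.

CXII = 112
CDXII = 412
112 + 412 = 524

DXXIV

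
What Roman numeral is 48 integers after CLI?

CLI = 151
151 + 48 = 199

CXCIX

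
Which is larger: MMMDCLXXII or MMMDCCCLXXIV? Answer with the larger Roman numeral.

MMMDCLXXII = 3672
MMMDCCCLXXIV = 3874
3874 is larger

MMMDCCCLXXIV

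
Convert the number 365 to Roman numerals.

Convert 365 to Roman numerals:
  365 contains 3×100 (CCC)
  65 contains 1×50 (L)
  15 contains 1×10 (X)
  5 contains 1×5 (V)

CCCLXV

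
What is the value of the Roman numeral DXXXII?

DXXXII: D=500, X=10, X=10, X=10, I=1, I=1
500 + 10 + 10 + 10 + 1 + 1 = 532

532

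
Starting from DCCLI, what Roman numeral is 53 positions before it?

DCCLI = 751
751 - 53 = 698

DCXCVIII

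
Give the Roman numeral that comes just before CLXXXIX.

CLXXXIX = 189; previous is 188

CLXXXVIII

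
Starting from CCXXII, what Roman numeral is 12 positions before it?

CCXXII = 222
222 - 12 = 210

CCX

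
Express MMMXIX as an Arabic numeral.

MMMXIX: M=1000, M=1000, M=1000, X=10, IX=9
1000 + 1000 + 1000 + 10 + 9 = 3019

3019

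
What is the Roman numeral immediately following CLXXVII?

CLXXVII = 177, so the next integer is 177 + 1 = 178

CLXXVIII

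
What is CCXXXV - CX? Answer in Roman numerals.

CCXXXV = 235
CX = 110
235 - 110 = 125

CXXV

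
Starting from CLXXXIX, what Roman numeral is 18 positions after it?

CLXXXIX = 189
189 + 18 = 207

CCVII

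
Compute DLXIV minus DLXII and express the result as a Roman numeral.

DLXIV = 564
DLXII = 562
564 - 562 = 2

II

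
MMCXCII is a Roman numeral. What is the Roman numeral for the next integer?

MMCXCII = 2192, so the next integer is 2192 + 1 = 2193

MMCXCIII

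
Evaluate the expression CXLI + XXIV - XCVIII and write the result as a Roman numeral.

CXLI = 141, XXIV = 24, XCVIII = 98
141 + 24 = 165
165 - 98 = 67

LXVII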